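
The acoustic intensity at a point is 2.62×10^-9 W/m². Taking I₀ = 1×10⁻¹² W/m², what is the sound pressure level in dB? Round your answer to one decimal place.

34.2 dB

Dividing by I₀ shifts the exponent by 12: I/I₀ = 2.62×10^3.
L = 10·(0.4183 + 3) = 34.18 dB.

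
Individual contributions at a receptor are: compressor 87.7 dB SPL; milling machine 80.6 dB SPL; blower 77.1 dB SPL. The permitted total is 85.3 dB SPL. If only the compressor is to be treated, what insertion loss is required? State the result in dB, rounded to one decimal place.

5.3 dB

The untreated sources together contribute 10^(80.6/10) + 10^(77.1/10) = 1.661e+08, i.e. 82.20 dB SPL.
To meet 85.3 dB SPL overall, the treated compressor may contribute at most 10^(85.3/10) − 1.661e+08 = 1.727e+08, i.e. 82.37 dB SPL.
Required insertion loss = 87.7 − 82.37 = 5.33 dB.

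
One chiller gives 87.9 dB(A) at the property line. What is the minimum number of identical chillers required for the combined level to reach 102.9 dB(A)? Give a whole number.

32

Need L₁ + 10·log₁₀ N ≥ 102.9, i.e. log₁₀ N ≥ 1.50.
N ≥ 10^(15.0/10) = 31.623, so N = 32.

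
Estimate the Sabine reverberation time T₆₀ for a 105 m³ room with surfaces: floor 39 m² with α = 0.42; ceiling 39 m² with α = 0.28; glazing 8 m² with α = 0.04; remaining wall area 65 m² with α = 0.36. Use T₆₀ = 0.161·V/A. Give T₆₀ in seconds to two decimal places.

0.33 s

A = Σ Sᵢαᵢ = 39·0.42 + 39·0.28 + 8·0.04 + 65·0.36 = 51.02 m².
T₆₀ = 0.161 × 105 / 51.02 = 0.331 s.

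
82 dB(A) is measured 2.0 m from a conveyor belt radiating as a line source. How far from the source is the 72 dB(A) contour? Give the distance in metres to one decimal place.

Line-source spreading drops the level by 10·log₁₀(r₂/r₁); inverting, r₂/r₁ = 10^(ΔL/10).
r₂ = 2.0·10^((82−72)/10) = 2.0·10^(10.0/10) = 20.00 m.

20.0 m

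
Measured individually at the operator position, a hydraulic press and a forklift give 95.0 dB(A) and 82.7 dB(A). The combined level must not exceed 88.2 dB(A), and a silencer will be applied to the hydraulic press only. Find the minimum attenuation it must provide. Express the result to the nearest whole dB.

The untreated sources together contribute 10^(82.7/10) = 1.862e+08, i.e. 82.70 dB(A).
The limit corresponds to 10^(88.2/10) = 6.607e+08; subtracting the fixed part leaves 4.745e+08 for the hydraulic press, i.e. 86.76 dB(A).
Required insertion loss = 95.0 − 86.76 = 8.24 dB.

8 dB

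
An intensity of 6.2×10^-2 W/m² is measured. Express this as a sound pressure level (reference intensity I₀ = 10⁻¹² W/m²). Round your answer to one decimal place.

I/I₀ = 6.2×10^-2/10⁻¹² = 6.2×10^10, and L = 10·log₁₀(I/I₀).
L = 10·(0.7924 + 10) = 107.92 dB.

107.9 dB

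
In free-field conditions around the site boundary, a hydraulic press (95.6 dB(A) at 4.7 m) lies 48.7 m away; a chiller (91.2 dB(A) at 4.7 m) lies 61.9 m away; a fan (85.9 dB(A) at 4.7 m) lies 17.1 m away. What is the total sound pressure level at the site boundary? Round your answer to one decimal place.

First find each source's level at the receiver (point-source: −20·log₁₀(r/r_ref)), then combine on an intensity basis.
hydraulic press: 95.6 − 20·log₁₀(48.7/4.7) = 95.6 − 20.31 = 75.29 dB(A).
chiller: 91.2 − 20·log₁₀(61.9/4.7) = 91.2 − 22.39 = 68.81 dB(A).
fan: 85.9 − 20·log₁₀(17.1/4.7) = 85.9 − 11.22 = 74.68 dB(A).
Σ 10^(L/10) = 7.081e+07 → L_total = 10·log₁₀(7.081e+07) = 78.50 dB(A).

78.5 dB(A)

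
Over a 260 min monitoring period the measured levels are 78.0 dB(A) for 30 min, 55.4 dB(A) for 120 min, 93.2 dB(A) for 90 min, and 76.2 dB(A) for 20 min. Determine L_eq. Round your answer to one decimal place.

88.7 dB(A)

The energy average is taken in the linear domain: L_eq = 10·log₁₀[(Σ tᵢ·10^(Lᵢ/10))/T], T = 260 min.
Σ tᵢ·10^(Lᵢ/10) = 30·10^(78.0/10) + 120·10^(55.4/10) + 90·10^(93.2/10) + 20·10^(76.2/10) = 1.908e+11.
L_eq = 10·log₁₀(1.908e+11/260) = 88.66 dB(A).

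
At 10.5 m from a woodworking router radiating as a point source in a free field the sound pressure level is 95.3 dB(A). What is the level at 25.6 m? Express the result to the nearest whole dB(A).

88 dB(A)

Point-source attenuation: ΔL = 20·log₁₀(r₂/r₁) = 20·log₁₀(25.6/10.5) = 7.741 dB.
L₂ = 95.3 − 20·log₁₀(25.6/10.5) = 95.3 − 7.741 = 87.56 dB(A).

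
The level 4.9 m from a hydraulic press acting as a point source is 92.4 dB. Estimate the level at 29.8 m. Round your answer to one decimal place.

76.7 dB

Spherical spreading from a point source gives a 20·log₁₀(r₂/r₁) drop.
L₂ = 92.4 − 20·log₁₀(29.8/4.9) = 92.4 − 15.680 = 76.72 dB.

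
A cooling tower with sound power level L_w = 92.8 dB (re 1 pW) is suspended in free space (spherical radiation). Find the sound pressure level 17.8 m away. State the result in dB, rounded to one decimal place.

L_p = L_w − 10·log₁₀(4π·r²) with r = 17.8 m.
4π·r² = 3982 m², 10·log₁₀ of that is 36.000 dB.
L_p = 92.8 − 36.000 = 56.80 dB.

56.8 dB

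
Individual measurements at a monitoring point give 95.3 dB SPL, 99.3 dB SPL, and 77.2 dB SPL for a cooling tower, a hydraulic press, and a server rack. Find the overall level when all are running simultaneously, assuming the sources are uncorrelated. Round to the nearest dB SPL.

101 dB SPL

For uncorrelated sources the intensities add, so convert each level to linear form, sum, and take 10·log₁₀ of the total.
Σ 10^(L/10) = 10^(95.3/10) + 10^(99.3/10) + 10^(77.2/10) = 1.195e+10.
L_total = 10·log₁₀(1.195e+10) = 100.77 dB SPL.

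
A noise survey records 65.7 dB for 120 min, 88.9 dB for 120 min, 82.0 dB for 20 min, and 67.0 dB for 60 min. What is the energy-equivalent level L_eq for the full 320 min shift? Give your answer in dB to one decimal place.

The energy average is taken in the linear domain: L_eq = 10·log₁₀[(Σ tᵢ·10^(Lᵢ/10))/T], T = 320 min.
Σ tᵢ·10^(Lᵢ/10) = 120·10^(65.7/10) + 120·10^(88.9/10) + 20·10^(82.0/10) + 60·10^(67.0/10) = 9.707e+10.
L_eq = 10·log₁₀(9.707e+10/320) = 84.82 dB.

84.8 dB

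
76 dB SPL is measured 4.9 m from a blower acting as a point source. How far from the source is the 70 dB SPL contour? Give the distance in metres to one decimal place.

9.8 m

Point-source spreading drops the level by 20·log₁₀(r₂/r₁); inverting, r₂/r₁ = 10^(ΔL/20).
r₂ = 4.9·10^((76−70)/20) = 4.9·10^(6.0/20) = 9.78 m.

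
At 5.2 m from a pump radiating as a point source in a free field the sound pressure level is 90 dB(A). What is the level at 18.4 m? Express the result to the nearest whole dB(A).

79 dB(A)

Spherical spreading from a point source gives a 20·log₁₀(r₂/r₁) drop.
L₂ = 90 − 20·log₁₀(18.4/5.2) = 90 − 10.976 = 79.02 dB(A).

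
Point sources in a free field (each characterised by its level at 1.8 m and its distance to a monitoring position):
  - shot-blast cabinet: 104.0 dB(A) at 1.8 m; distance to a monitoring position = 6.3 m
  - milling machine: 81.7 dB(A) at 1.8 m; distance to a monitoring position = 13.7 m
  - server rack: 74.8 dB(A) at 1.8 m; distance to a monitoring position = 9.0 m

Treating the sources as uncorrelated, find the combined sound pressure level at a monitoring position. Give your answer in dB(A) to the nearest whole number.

93 dB(A)

First find each source's level at the receiver (point-source: −20·log₁₀(r/r_ref)), then combine on an intensity basis.
shot-blast cabinet: 104.0 − 20·log₁₀(6.3/1.8) = 104.0 − 10.88 = 93.12 dB(A).
milling machine: 81.7 − 20·log₁₀(13.7/1.8) = 81.7 − 17.63 = 64.07 dB(A).
server rack: 74.8 − 20·log₁₀(9.0/1.8) = 74.8 − 13.98 = 60.82 dB(A).
Σ 10^(L/10) = 2.054e+09 → L_total = 10·log₁₀(2.054e+09) = 93.13 dB(A).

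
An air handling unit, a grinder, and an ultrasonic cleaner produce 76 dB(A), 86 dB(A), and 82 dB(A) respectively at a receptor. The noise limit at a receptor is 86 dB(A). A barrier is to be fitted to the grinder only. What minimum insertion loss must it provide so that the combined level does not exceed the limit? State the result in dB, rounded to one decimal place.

3.0 dB

Everything except the grinder sums to 10^(76/10) + 10^(82/10) = 1.983e+08 in linear terms, 82.97 dB(A).
To meet 86 dB(A) overall, the treated grinder may contribute at most 10^(86/10) − 1.983e+08 = 1.998e+08, i.e. 83.01 dB(A).
Required insertion loss = 86 − 83.01 = 2.99 dB.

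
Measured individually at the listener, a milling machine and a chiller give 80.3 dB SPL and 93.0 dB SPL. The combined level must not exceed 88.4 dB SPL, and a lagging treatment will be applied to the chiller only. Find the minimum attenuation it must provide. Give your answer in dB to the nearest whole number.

5 dB

Fixed contribution from the other source: Σ 10^(L/10) = 10^(80.3/10) = 1.072e+08 (80.30 dB SPL).
To meet 88.4 dB SPL overall, the treated chiller may contribute at most 10^(88.4/10) − 1.072e+08 = 5.847e+08, i.e. 87.67 dB SPL.
So the chiller must be reduced from 93.0 to 87.67 dB SPL: IL = 5.33 dB.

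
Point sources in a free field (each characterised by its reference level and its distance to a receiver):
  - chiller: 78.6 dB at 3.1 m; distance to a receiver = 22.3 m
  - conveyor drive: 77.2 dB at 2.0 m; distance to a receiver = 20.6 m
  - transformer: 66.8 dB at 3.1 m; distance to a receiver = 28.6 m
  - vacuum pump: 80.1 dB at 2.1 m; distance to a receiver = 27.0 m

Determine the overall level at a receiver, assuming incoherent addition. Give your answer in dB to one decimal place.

First find each source's level at the receiver (point-source: −20·log₁₀(r/r_ref)), then combine on an intensity basis.
chiller: 78.6 − 20·log₁₀(22.3/3.1) = 78.6 − 17.14 = 61.46 dB.
conveyor drive: 77.2 − 20·log₁₀(20.6/2.0) = 77.2 − 20.26 = 56.94 dB.
transformer: 66.8 − 20·log₁₀(28.6/3.1) = 66.8 − 19.30 = 47.50 dB.
vacuum pump: 80.1 − 20·log₁₀(27.0/2.1) = 80.1 − 22.18 = 57.92 dB.
Σ 10^(L/10) = 2.570e+06 → L_total = 10·log₁₀(2.570e+06) = 64.10 dB.

64.1 dB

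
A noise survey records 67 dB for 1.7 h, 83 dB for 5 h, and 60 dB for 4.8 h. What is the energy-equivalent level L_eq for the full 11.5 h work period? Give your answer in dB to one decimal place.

79.4 dB

The energy average is taken in the linear domain: L_eq = 10·log₁₀[(Σ tᵢ·10^(Lᵢ/10))/T], T = 11.5 h.
Σ tᵢ·10^(Lᵢ/10) = 1.7·10^(67/10) + 5·10^(83/10) + 4.8·10^(60/10) = 1.011e+09.
L_eq = 10·log₁₀(1.011e+09/11.5) = 79.44 dB.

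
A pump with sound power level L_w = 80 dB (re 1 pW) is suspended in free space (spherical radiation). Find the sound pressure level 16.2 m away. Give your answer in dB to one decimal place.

The power spreads over a sphere of area 4π·r², so L_p = L_w − 10·log₁₀(4π·r²).
4π·r² = 3298 m², 10·log₁₀ of that is 35.182 dB.
L_p = 80 − 35.182 = 44.82 dB.

44.8 dB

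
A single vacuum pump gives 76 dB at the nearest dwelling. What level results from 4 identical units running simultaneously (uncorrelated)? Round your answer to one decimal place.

82.0 dB

L_total = L₁ + 10·log₁₀ N for N identical incoherent sources.
L_total = 76 + 10·log₁₀(4) = 76 + 6.021 = 82.02 dB.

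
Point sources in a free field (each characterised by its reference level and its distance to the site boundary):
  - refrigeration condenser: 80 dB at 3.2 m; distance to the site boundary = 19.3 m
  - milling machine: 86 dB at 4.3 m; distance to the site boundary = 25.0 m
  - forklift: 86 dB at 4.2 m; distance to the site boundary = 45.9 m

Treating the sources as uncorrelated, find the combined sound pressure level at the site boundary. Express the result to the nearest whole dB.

73 dB

Propagate each source to the receiver with L = L_ref − 20·log₁₀(r/r_ref), then add intensities.
refrigeration condenser: 80 − 20·log₁₀(19.3/3.2) = 80 − 15.61 = 64.39 dB.
milling machine: 86 − 20·log₁₀(25.0/4.3) = 86 − 15.29 = 70.71 dB.
forklift: 86 − 20·log₁₀(45.9/4.2) = 86 − 20.77 = 65.23 dB.
Σ 10^(L/10) = 1.786e+07 → L_total = 10·log₁₀(1.786e+07) = 72.52 dB.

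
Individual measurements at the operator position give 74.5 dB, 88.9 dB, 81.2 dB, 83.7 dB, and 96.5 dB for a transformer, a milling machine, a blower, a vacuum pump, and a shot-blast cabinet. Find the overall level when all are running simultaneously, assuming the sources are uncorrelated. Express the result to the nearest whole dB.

Incoherent sources combine by intensity addition: L_total = 10·log₁₀(Σ 10^(L_i/10)).
Σ 10^(L/10) = 10^(74.5/10) + 10^(88.9/10) + 10^(81.2/10) + 10^(83.7/10) + 10^(96.5/10) = 5.638e+09.
L_total = 10·log₁₀(5.638e+09) = 97.51 dB.

98 dB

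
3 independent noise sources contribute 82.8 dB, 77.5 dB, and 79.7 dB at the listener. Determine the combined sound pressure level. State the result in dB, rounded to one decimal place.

Incoherent sources combine by intensity addition: L_total = 10·log₁₀(Σ 10^(L_i/10)).
Σ 10^(L/10) = 10^(82.8/10) + 10^(77.5/10) + 10^(79.7/10) = 3.401e+08.
L_total = 10·log₁₀(3.401e+08) = 85.32 dB.

85.3 dB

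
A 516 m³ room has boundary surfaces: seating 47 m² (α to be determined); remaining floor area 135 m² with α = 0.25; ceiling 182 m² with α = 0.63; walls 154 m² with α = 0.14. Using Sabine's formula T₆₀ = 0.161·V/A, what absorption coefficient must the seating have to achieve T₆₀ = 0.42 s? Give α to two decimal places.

0.59

From T₆₀ = 0.161·V/A, the target T₆₀ = 0.42 s needs A = 0.161·516/0.42 = 197.80 m².
Absorption from the other surfaces = 135·0.25 + 182·0.63 + 154·0.14 = 169.97 m², so the seating must supply 27.83 m² over 47 m².
α = 27.83/47 = 0.592.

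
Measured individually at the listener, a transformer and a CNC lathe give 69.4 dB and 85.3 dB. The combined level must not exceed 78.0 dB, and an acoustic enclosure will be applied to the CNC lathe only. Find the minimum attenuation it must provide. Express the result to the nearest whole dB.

Everything except the CNC lathe sums to 10^(69.4/10) = 8.710e+06 in linear terms, 69.40 dB.
The limit corresponds to 10^(78.0/10) = 6.310e+07; subtracting the fixed part leaves 5.439e+07 for the CNC lathe, i.e. 77.35 dB.
So the CNC lathe must be reduced from 85.3 to 77.35 dB: IL = 7.95 dB.

8 dB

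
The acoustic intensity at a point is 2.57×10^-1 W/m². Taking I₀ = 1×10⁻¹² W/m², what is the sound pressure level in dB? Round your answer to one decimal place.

Dividing by I₀ shifts the exponent by 12: I/I₀ = 2.57×10^11.
L = 10·(0.4099 + 11) = 114.10 dB.

114.1 dB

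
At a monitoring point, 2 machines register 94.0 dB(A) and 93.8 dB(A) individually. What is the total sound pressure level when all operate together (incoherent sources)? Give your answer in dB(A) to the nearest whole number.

97 dB(A)

For uncorrelated sources the intensities add, so convert each level to linear form, sum, and take 10·log₁₀ of the total.
Σ 10^(L/10) = 10^(94.0/10) + 10^(93.8/10) = 4.911e+09.
L_total = 10·log₁₀(4.911e+09) = 96.91 dB(A).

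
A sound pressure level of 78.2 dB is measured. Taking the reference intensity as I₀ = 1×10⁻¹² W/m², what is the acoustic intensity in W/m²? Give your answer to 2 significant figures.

I/I₀ = 10^(78.2/10) = 6.607e+07, so I = 6.607e+07 × 10⁻¹² W/m².

6.6e-05 W/m²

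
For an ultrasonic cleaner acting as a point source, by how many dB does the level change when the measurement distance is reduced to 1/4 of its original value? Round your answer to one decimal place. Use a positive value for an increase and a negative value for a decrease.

A point source loses 6 dB per doubling of distance; generally ΔL = −20·log₁₀(r₂/r₁).
ΔL = −20·log₁₀(0.25) = +12.04 dB.

+12.0 dB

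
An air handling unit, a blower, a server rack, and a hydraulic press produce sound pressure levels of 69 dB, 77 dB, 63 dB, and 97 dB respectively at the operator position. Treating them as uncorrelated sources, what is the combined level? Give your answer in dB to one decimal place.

Incoherent sources combine by intensity addition: L_total = 10·log₁₀(Σ 10^(L_i/10)).
Σ 10^(L/10) = 10^(69/10) + 10^(77/10) + 10^(63/10) + 10^(97/10) = 5.072e+09.
L_total = 10·log₁₀(5.072e+09) = 97.05 dB.

97.1 dB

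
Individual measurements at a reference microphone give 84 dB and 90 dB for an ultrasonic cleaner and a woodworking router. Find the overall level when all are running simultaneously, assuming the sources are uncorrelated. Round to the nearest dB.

91 dB

Incoherent sources combine by intensity addition: L_total = 10·log₁₀(Σ 10^(L_i/10)).
Σ 10^(L/10) = 10^(84/10) + 10^(90/10) = 1.251e+09.
L_total = 10·log₁₀(1.251e+09) = 90.97 dB.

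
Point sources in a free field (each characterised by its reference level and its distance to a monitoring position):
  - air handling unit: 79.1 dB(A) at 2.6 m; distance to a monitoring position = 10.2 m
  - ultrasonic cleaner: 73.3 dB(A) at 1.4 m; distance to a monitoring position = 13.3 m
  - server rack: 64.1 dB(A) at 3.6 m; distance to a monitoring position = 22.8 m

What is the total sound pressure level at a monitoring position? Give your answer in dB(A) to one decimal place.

67.5 dB(A)

Apply inverse-square spreading to bring every level to the receiver, then sum 10^(L/10).
air handling unit: 79.1 − 20·log₁₀(10.2/2.6) = 79.1 − 11.87 = 67.23 dB(A).
ultrasonic cleaner: 73.3 − 20·log₁₀(13.3/1.4) = 73.3 − 19.55 = 53.75 dB(A).
server rack: 64.1 − 20·log₁₀(22.8/3.6) = 64.1 − 16.03 = 48.07 dB(A).
Σ 10^(L/10) = 5.582e+06 → L_total = 10·log₁₀(5.582e+06) = 67.47 dB(A).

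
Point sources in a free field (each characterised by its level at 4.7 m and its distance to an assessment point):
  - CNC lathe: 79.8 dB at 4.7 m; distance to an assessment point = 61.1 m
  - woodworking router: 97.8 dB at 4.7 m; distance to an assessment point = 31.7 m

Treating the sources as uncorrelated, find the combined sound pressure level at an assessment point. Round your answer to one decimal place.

First find each source's level at the receiver (point-source: −20·log₁₀(r/r_ref)), then combine on an intensity basis.
CNC lathe: 79.8 − 20·log₁₀(61.1/4.7) = 79.8 − 22.28 = 57.52 dB.
woodworking router: 97.8 − 20·log₁₀(31.7/4.7) = 97.8 − 16.58 = 81.22 dB.
Σ 10^(L/10) = 1.330e+08 → L_total = 10·log₁₀(1.330e+08) = 81.24 dB.

81.2 dB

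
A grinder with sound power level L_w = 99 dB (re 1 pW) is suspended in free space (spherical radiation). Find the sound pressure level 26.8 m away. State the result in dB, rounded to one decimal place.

L_p = L_w − 10·log₁₀(4π·r²) with r = 26.8 m.
4π·r² = 9026 m², 10·log₁₀ of that is 39.555 dB.
L_p = 99 − 39.555 = 59.45 dB.

59.4 dB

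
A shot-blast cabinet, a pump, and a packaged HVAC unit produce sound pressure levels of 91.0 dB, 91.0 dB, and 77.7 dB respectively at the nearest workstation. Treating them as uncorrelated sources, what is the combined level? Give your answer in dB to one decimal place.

For uncorrelated sources the intensities add, so convert each level to linear form, sum, and take 10·log₁₀ of the total.
Σ 10^(L/10) = 10^(91.0/10) + 10^(91.0/10) + 10^(77.7/10) = 2.577e+09.
L_total = 10·log₁₀(2.577e+09) = 94.11 dB.

94.1 dB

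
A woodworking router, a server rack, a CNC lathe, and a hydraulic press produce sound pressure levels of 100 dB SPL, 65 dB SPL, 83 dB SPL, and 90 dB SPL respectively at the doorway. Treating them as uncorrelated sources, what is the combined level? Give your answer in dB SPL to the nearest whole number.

For uncorrelated sources the intensities add, so convert each level to linear form, sum, and take 10·log₁₀ of the total.
Σ 10^(L/10) = 10^(100/10) + 10^(65/10) + 10^(83/10) + 10^(90/10) = 1.120e+10.
L_total = 10·log₁₀(1.120e+10) = 100.49 dB SPL.

100 dB SPL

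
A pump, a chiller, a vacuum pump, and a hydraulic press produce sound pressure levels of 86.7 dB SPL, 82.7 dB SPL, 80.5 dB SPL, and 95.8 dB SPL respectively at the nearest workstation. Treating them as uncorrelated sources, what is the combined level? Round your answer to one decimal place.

96.6 dB SPL

Incoherent sources combine by intensity addition: L_total = 10·log₁₀(Σ 10^(L_i/10)).
Σ 10^(L/10) = 10^(86.7/10) + 10^(82.7/10) + 10^(80.5/10) + 10^(95.8/10) = 4.568e+09.
L_total = 10·log₁₀(4.568e+09) = 96.60 dB SPL.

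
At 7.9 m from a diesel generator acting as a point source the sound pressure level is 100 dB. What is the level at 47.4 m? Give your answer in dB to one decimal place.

Point-source attenuation: ΔL = 20·log₁₀(r₂/r₁) = 20·log₁₀(47.4/7.9) = 15.563 dB.
L₂ = 100 − 20·log₁₀(47.4/7.9) = 100 − 15.563 = 84.44 dB.

84.4 dB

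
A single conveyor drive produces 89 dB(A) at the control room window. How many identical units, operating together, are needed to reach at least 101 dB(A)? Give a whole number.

16

Need L₁ + 10·log₁₀ N ≥ 101, i.e. log₁₀ N ≥ 1.20.
N ≥ 10^(12.0/10) = 15.849, so N = 16.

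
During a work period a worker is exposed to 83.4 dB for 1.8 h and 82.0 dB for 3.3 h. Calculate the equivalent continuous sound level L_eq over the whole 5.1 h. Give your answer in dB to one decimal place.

82.5 dB

L_eq = 10·log₁₀[(1/T)·Σ tᵢ·10^(Lᵢ/10)] with T = 5.1 h.
Σ tᵢ·10^(Lᵢ/10) = 1.8·10^(83.4/10) + 3.3·10^(82.0/10) = 9.168e+08.
L_eq = 10·log₁₀(9.168e+08/5.1) = 82.55 dB.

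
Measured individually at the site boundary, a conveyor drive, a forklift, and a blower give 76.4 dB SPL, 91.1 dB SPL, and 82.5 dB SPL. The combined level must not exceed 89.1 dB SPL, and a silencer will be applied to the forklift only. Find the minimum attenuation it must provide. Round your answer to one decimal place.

Everything except the forklift sums to 10^(76.4/10) + 10^(82.5/10) = 2.215e+08 in linear terms, 83.45 dB SPL.
To meet 89.1 dB SPL overall, the treated forklift may contribute at most 10^(89.1/10) − 2.215e+08 = 5.914e+08, i.e. 87.72 dB SPL.
Required insertion loss = 91.1 − 87.72 = 3.38 dB.

3.4 dB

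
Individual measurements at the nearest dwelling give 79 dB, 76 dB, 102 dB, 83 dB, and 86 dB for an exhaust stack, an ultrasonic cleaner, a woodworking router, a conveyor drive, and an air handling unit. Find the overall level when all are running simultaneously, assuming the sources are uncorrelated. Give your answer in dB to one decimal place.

For uncorrelated sources the intensities add, so convert each level to linear form, sum, and take 10·log₁₀ of the total.
Σ 10^(L/10) = 10^(79/10) + 10^(76/10) + 10^(102/10) + 10^(83/10) + 10^(86/10) = 1.657e+10.
L_total = 10·log₁₀(1.657e+10) = 102.19 dB.

102.2 dB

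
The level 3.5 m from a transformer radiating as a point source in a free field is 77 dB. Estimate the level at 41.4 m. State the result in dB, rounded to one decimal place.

Spherical spreading from a point source gives a 20·log₁₀(r₂/r₁) drop.
L₂ = 77 − 20·log₁₀(41.4/3.5) = 77 − 21.459 = 55.54 dB.

55.5 dB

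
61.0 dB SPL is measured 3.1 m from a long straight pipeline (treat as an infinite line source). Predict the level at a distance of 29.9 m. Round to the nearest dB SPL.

Cylindrical spreading from a line source gives a 10·log₁₀(r₂/r₁) drop.
L₂ = 61.0 − 10·log₁₀(29.9/3.1) = 61.0 − 9.843 = 51.16 dB SPL.

51 dB SPL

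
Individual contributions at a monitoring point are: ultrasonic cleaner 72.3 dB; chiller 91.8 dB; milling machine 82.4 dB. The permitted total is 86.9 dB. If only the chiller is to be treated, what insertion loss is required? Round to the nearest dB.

7 dB

Fixed contribution from the other sources: Σ 10^(L/10) = 10^(72.3/10) + 10^(82.4/10) = 1.908e+08 (82.80 dB).
The limit corresponds to 10^(86.9/10) = 4.898e+08; subtracting the fixed part leaves 2.990e+08 for the chiller, i.e. 84.76 dB.
Required insertion loss = 91.8 − 84.76 = 7.04 dB.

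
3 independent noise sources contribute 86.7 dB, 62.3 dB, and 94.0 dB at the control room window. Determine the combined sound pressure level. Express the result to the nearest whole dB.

95 dB

Incoherent sources combine by intensity addition: L_total = 10·log₁₀(Σ 10^(L_i/10)).
Σ 10^(L/10) = 10^(86.7/10) + 10^(62.3/10) + 10^(94.0/10) = 2.981e+09.
L_total = 10·log₁₀(2.981e+09) = 94.74 dB.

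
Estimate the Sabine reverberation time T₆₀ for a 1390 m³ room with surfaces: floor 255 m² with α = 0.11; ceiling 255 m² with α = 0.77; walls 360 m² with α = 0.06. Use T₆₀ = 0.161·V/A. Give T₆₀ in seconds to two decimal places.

A = Σ Sᵢαᵢ = 255·0.11 + 255·0.77 + 360·0.06 = 246.00 m².
T₆₀ = 0.161·V/A = 0.161·1390/246.00 = 0.910 s.

0.91 s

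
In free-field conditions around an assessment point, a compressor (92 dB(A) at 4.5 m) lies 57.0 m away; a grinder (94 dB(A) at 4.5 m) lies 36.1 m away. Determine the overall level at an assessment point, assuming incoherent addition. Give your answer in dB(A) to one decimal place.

Apply inverse-square spreading to bring every level to the receiver, then sum 10^(L/10).
compressor: 92 − 20·log₁₀(57.0/4.5) = 92 − 22.05 = 69.95 dB(A).
grinder: 94 − 20·log₁₀(36.1/4.5) = 94 − 18.09 = 75.91 dB(A).
Σ 10^(L/10) = 4.891e+07 → L_total = 10·log₁₀(4.891e+07) = 76.89 dB(A).

76.9 dB(A)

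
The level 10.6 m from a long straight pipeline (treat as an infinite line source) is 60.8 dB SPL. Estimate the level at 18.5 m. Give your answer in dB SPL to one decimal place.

Cylindrical spreading from a line source gives a 10·log₁₀(r₂/r₁) drop.
L₂ = 60.8 − 10·log₁₀(18.5/10.6) = 60.8 − 2.419 = 58.38 dB SPL.

58.4 dB SPL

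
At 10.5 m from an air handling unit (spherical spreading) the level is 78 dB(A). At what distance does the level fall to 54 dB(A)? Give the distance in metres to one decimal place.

166.4 m

The 24.0 dB drop corresponds to a distance ratio of 10^(24.0/20) for a point source.
r₂ = 10.5·10^((78−54)/20) = 10.5·10^(24.0/20) = 166.41 m.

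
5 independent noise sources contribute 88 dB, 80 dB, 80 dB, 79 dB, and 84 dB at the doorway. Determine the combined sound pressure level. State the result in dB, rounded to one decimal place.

90.7 dB

For uncorrelated sources the intensities add, so convert each level to linear form, sum, and take 10·log₁₀ of the total.
Σ 10^(L/10) = 10^(88/10) + 10^(80/10) + 10^(80/10) + 10^(79/10) + 10^(84/10) = 1.162e+09.
L_total = 10·log₁₀(1.162e+09) = 90.65 dB.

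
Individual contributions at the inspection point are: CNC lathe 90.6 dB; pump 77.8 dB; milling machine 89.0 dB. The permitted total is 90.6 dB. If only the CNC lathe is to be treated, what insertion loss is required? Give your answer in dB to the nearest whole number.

6 dB

Fixed contribution from the other sources: Σ 10^(L/10) = 10^(77.8/10) + 10^(89.0/10) = 8.546e+08 (89.32 dB).
To meet 90.6 dB overall, the treated CNC lathe may contribute at most 10^(90.6/10) − 8.546e+08 = 2.936e+08, i.e. 84.68 dB.
Required insertion loss = 90.6 − 84.68 = 5.92 dB.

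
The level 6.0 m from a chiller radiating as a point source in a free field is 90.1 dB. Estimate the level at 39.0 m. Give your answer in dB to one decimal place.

73.8 dB

Spherical spreading from a point source gives a 20·log₁₀(r₂/r₁) drop.
L₂ = 90.1 − 20·log₁₀(39.0/6.0) = 90.1 − 16.258 = 73.84 dB.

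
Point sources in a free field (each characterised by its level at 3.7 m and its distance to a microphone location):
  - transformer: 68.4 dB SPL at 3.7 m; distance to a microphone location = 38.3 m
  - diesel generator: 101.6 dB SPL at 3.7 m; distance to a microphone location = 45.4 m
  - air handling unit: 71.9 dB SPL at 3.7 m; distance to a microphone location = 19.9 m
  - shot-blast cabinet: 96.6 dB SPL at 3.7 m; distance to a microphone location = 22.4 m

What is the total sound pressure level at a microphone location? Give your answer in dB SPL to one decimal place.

First find each source's level at the receiver (point-source: −20·log₁₀(r/r_ref)), then combine on an intensity basis.
transformer: 68.4 − 20·log₁₀(38.3/3.7) = 68.4 − 20.30 = 48.10 dB SPL.
diesel generator: 101.6 − 20·log₁₀(45.4/3.7) = 101.6 − 21.78 = 79.82 dB SPL.
air handling unit: 71.9 − 20·log₁₀(19.9/3.7) = 71.9 − 14.61 = 57.29 dB SPL.
shot-blast cabinet: 96.6 − 20·log₁₀(22.4/3.7) = 96.6 − 15.64 = 80.96 dB SPL.
Σ 10^(L/10) = 2.213e+08 → L_total = 10·log₁₀(2.213e+08) = 83.45 dB SPL.

83.5 dB SPL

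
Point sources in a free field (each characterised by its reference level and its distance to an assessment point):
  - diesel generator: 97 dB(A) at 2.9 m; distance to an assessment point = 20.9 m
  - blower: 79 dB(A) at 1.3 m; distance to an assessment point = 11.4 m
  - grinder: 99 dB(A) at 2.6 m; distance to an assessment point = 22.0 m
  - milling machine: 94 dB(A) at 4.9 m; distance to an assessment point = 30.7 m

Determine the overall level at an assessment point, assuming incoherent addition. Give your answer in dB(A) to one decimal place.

84.4 dB(A)

Propagate each source to the receiver with L = L_ref − 20·log₁₀(r/r_ref), then add intensities.
diesel generator: 97 − 20·log₁₀(20.9/2.9) = 97 − 17.15 = 79.85 dB(A).
blower: 79 − 20·log₁₀(11.4/1.3) = 79 − 18.86 = 60.14 dB(A).
grinder: 99 − 20·log₁₀(22.0/2.6) = 99 − 18.55 = 80.45 dB(A).
milling machine: 94 − 20·log₁₀(30.7/4.9) = 94 − 15.94 = 78.06 dB(A).
Σ 10^(L/10) = 2.725e+08 → L_total = 10·log₁₀(2.725e+08) = 84.35 dB(A).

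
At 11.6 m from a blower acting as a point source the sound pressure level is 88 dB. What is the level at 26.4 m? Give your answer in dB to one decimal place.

80.9 dB

Point-source attenuation: ΔL = 20·log₁₀(r₂/r₁) = 20·log₁₀(26.4/11.6) = 7.143 dB.
L₂ = 88 − 20·log₁₀(26.4/11.6) = 88 − 7.143 = 80.86 dB.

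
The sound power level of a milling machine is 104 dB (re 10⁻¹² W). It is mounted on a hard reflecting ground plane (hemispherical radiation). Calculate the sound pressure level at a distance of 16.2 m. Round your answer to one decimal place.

71.8 dB

The power spreads over a hemisphere of area 2π·r², so L_p = L_w − 10·log₁₀(2π·r²).
2π·r² = 1649 m², 10·log₁₀ of that is 32.172 dB.
L_p = 104 − 32.172 = 71.83 dB.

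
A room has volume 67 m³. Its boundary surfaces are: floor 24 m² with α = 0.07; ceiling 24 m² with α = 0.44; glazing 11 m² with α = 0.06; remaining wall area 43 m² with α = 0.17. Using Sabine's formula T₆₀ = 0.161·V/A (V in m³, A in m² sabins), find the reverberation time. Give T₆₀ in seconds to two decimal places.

0.53 s

Summing Sᵢαᵢ: 24·0.07 + 24·0.44 + 11·0.06 + 43·0.17 = 20.21 m².
T₆₀ = 0.161·V/A = 0.161·67/20.21 = 0.534 s.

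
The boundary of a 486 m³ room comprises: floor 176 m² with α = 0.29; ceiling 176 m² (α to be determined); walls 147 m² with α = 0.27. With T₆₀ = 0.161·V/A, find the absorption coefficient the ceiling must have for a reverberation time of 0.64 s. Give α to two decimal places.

0.18

A = 0.161·V/T₆₀ = 0.161·486/0.64 = 122.26 m² sabins.
Absorption from the other surfaces = 176·0.29 + 147·0.27 = 90.73 m², so the ceiling must supply 31.53 m² over 176 m².
α = 31.53/176 = 0.179.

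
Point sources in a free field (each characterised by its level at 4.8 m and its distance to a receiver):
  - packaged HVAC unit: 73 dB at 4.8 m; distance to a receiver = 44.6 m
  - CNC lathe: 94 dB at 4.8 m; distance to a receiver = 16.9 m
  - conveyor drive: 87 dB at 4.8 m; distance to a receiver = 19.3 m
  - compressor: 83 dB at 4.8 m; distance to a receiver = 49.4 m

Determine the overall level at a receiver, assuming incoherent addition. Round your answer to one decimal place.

Apply inverse-square spreading to bring every level to the receiver, then sum 10^(L/10).
packaged HVAC unit: 73 − 20·log₁₀(44.6/4.8) = 73 − 19.36 = 53.64 dB.
CNC lathe: 94 − 20·log₁₀(16.9/4.8) = 94 − 10.93 = 83.07 dB.
conveyor drive: 87 − 20·log₁₀(19.3/4.8) = 87 − 12.09 = 74.91 dB.
compressor: 83 − 20·log₁₀(49.4/4.8) = 83 − 20.25 = 62.75 dB.
Σ 10^(L/10) = 2.357e+08 → L_total = 10·log₁₀(2.357e+08) = 83.72 dB.

83.7 dB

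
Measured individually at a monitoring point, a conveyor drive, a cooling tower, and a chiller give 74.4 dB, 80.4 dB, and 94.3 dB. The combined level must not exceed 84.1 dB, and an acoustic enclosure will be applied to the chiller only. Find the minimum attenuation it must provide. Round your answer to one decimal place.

Fixed contribution from the other sources: Σ 10^(L/10) = 10^(74.4/10) + 10^(80.4/10) = 1.372e+08 (81.37 dB).
The limit corresponds to 10^(84.1/10) = 2.570e+08; subtracting the fixed part leaves 1.198e+08 for the chiller, i.e. 80.79 dB.
So the chiller must be reduced from 94.3 to 80.79 dB: IL = 13.51 dB.

13.5 dB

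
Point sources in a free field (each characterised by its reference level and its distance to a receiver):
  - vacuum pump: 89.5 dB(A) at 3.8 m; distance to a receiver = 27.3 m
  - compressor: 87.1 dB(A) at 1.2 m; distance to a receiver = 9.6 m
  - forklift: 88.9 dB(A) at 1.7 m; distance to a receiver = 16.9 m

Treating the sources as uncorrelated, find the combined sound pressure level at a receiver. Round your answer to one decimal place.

Propagate each source to the receiver with L = L_ref − 20·log₁₀(r/r_ref), then add intensities.
vacuum pump: 89.5 − 20·log₁₀(27.3/3.8) = 89.5 − 17.13 = 72.37 dB(A).
compressor: 87.1 − 20·log₁₀(9.6/1.2) = 87.1 − 18.06 = 69.04 dB(A).
forklift: 88.9 − 20·log₁₀(16.9/1.7) = 88.9 − 19.95 = 68.95 dB(A).
Σ 10^(L/10) = 3.314e+07 → L_total = 10·log₁₀(3.314e+07) = 75.20 dB(A).

75.2 dB(A)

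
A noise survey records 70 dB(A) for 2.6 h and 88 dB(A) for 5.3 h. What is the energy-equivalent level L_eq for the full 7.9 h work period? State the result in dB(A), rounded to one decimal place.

86.3 dB(A)

L_eq = 10·log₁₀[(1/T)·Σ tᵢ·10^(Lᵢ/10)] with T = 7.9 h.
Σ tᵢ·10^(Lᵢ/10) = 2.6·10^(70/10) + 5.3·10^(88/10) = 3.370e+09.
L_eq = 10·log₁₀(3.370e+09/7.9) = 86.30 dB(A).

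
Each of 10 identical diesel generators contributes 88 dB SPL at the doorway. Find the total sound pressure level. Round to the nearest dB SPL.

With 10 equal, uncorrelated contributions the intensity is 10× that of one unit, giving a rise of 10·log₁₀ 10.
L_total = 88 + 10·log₁₀(10) = 88 + 10.000 = 98.00 dB SPL.

98 dB SPL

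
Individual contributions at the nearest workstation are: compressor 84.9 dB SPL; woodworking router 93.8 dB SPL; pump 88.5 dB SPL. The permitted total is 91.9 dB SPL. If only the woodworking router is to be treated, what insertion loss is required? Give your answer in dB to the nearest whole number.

7 dB

Everything except the woodworking router sums to 10^(84.9/10) + 10^(88.5/10) = 1.017e+09 in linear terms, 90.07 dB SPL.
The limit corresponds to 10^(91.9/10) = 1.549e+09; subtracting the fixed part leaves 5.318e+08 for the woodworking router, i.e. 87.26 dB SPL.
Required insertion loss = 93.8 − 87.26 = 6.54 dB.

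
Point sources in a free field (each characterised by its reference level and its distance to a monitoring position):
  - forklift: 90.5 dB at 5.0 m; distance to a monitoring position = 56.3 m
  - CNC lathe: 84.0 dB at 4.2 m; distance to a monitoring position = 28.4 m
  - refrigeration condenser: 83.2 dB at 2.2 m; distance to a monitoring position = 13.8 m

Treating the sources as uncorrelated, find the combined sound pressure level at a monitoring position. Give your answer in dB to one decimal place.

First find each source's level at the receiver (point-source: −20·log₁₀(r/r_ref)), then combine on an intensity basis.
forklift: 90.5 − 20·log₁₀(56.3/5.0) = 90.5 − 21.03 = 69.47 dB.
CNC lathe: 84.0 − 20·log₁₀(28.4/4.2) = 84.0 − 16.60 = 67.40 dB.
refrigeration condenser: 83.2 − 20·log₁₀(13.8/2.2) = 83.2 − 15.95 = 67.25 dB.
Σ 10^(L/10) = 1.965e+07 → L_total = 10·log₁₀(1.965e+07) = 72.93 dB.

72.9 dB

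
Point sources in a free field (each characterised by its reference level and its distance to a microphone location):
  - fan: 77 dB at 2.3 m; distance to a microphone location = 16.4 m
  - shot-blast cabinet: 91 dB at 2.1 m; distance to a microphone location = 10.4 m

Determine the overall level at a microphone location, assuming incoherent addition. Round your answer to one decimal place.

77.2 dB

Propagate each source to the receiver with L = L_ref − 20·log₁₀(r/r_ref), then add intensities.
fan: 77 − 20·log₁₀(16.4/2.3) = 77 − 17.06 = 59.94 dB.
shot-blast cabinet: 91 − 20·log₁₀(10.4/2.1) = 91 − 13.90 = 77.10 dB.
Σ 10^(L/10) = 5.232e+07 → L_total = 10·log₁₀(5.232e+07) = 77.19 dB.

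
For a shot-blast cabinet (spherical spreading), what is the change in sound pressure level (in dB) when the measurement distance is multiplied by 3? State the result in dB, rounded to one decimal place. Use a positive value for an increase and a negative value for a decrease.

-9.5 dB

With spherical spreading the level changes by −20·log₁₀(r₂/r₁).
ΔL = −20·log₁₀(3) = -9.54 dB.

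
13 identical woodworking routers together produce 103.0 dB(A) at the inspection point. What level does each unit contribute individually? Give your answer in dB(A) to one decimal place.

Dividing the total intensity by 13 lowers the level by 10·log₁₀ 13 = 11.139 dB: L₁ = 103.0 − 11.139.

91.9 dB(A)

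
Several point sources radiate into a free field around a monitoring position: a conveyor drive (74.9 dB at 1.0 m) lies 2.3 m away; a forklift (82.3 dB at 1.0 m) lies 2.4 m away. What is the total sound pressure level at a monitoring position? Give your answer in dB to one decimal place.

75.5 dB

First find each source's level at the receiver (point-source: −20·log₁₀(r/r_ref)), then combine on an intensity basis.
conveyor drive: 74.9 − 20·log₁₀(2.3/1.0) = 74.9 − 7.23 = 67.67 dB.
forklift: 82.3 − 20·log₁₀(2.4/1.0) = 82.3 − 7.60 = 74.70 dB.
Σ 10^(L/10) = 3.533e+07 → L_total = 10·log₁₀(3.533e+07) = 75.48 dB.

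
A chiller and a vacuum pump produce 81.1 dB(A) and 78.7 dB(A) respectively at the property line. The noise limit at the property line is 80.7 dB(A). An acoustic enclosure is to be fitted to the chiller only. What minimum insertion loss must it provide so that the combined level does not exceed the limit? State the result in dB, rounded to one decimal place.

4.7 dB

Fixed contribution from the other source: Σ 10^(L/10) = 10^(78.7/10) = 7.413e+07 (78.70 dB(A)).
To meet 80.7 dB(A) overall, the treated chiller may contribute at most 10^(80.7/10) − 7.413e+07 = 4.336e+07, i.e. 76.37 dB(A).
Required insertion loss = 81.1 − 76.37 = 4.73 dB.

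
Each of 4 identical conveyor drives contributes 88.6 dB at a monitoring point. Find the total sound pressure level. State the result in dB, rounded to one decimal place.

94.6 dB

N identical incoherent sources raise the level by 10·log₁₀ N.
L_total = 88.6 + 10·log₁₀(4) = 88.6 + 6.021 = 94.62 dB.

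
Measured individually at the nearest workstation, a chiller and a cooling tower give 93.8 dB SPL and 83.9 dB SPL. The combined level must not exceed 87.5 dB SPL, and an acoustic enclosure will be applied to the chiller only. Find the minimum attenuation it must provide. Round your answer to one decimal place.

8.8 dB

Everything except the chiller sums to 10^(83.9/10) = 2.455e+08 in linear terms, 83.90 dB SPL.
The limit corresponds to 10^(87.5/10) = 5.623e+08; subtracting the fixed part leaves 3.169e+08 for the chiller, i.e. 85.01 dB SPL.
So the chiller must be reduced from 93.8 to 85.01 dB SPL: IL = 8.79 dB.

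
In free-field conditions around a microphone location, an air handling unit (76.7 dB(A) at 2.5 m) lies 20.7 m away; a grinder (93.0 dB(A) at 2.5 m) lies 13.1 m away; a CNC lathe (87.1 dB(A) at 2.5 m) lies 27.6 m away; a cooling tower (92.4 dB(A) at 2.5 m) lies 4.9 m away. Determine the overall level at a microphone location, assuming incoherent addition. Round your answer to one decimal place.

87.2 dB(A)

Apply inverse-square spreading to bring every level to the receiver, then sum 10^(L/10).
air handling unit: 76.7 − 20·log₁₀(20.7/2.5) = 76.7 − 18.36 = 58.34 dB(A).
grinder: 93.0 − 20·log₁₀(13.1/2.5) = 93.0 − 14.39 = 78.61 dB(A).
CNC lathe: 87.1 − 20·log₁₀(27.6/2.5) = 87.1 − 20.86 = 66.24 dB(A).
cooling tower: 92.4 − 20·log₁₀(4.9/2.5) = 92.4 − 5.85 = 86.55 dB(A).
Σ 10^(L/10) = 5.299e+08 → L_total = 10·log₁₀(5.299e+08) = 87.24 dB(A).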